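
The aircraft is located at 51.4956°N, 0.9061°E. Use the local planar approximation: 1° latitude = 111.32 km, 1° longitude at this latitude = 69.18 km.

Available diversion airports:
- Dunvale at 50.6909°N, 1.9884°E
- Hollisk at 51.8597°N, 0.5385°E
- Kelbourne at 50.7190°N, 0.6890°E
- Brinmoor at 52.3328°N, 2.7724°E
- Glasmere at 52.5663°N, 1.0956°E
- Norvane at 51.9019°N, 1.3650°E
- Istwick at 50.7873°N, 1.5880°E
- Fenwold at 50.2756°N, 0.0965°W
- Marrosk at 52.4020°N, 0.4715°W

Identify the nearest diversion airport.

Distances from 51.4956°N, 0.9061°E:
Dunvale: 116.7496 km
Hollisk: 47.8490 km
Kelbourne: 87.7460 km
Brinmoor: 159.2333 km
Glasmere: 119.9091 km
Norvane: 55.2589 km
Istwick: 91.8824 km
Fenwold: 152.4967 km
Marrosk: 138.7928 km
Minimum: Hollisk at 47.8490 km.

Hollisk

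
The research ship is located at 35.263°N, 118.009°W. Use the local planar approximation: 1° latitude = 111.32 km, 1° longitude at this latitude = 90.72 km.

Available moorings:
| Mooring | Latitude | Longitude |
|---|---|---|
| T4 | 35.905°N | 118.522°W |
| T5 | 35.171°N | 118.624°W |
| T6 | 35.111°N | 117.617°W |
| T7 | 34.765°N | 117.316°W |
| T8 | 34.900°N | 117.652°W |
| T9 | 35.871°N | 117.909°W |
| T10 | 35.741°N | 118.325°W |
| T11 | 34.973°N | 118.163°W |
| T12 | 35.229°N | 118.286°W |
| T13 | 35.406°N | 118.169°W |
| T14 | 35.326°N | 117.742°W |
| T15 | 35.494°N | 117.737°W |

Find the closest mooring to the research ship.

T13

Distances from 35.263°N, 118.009°W:
T4: 85.285 km
T5: 56.725 km
T6: 39.382 km
T7: 83.820 km
T8: 51.786 km
T9: 68.288 km
T10: 60.442 km
T11: 35.176 km
T12: 25.413 km
T13: 21.543 km
T14: 25.217 km
T15: 35.639 km
Minimum: T13 at 21.543 km.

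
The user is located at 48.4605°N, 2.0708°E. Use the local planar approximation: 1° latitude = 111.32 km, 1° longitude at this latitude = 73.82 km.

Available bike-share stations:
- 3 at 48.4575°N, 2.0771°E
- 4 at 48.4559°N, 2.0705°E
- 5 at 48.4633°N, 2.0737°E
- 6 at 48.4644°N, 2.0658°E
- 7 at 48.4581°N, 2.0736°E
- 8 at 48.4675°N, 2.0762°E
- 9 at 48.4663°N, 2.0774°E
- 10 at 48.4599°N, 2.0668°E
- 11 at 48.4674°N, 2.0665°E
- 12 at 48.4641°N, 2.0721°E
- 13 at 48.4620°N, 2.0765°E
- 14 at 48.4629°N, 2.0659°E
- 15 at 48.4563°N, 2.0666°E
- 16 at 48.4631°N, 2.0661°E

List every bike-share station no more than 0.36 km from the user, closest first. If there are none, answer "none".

10, 7

Distances from 48.4605°N, 2.0708°E:
3: 0.5726 km
4: 0.5126 km
5: 0.3781 km
6: 0.5698 km
7: 0.3378 km
8: 0.8753 km
9: 0.8089 km
10: 0.3027 km
11: 0.8311 km
12: 0.4121 km
13: 0.4527 km
14: 0.4497 km
15: 0.5610 km
16: 0.4518 km
Threshold 0.36 km: 10 (0.3027 km), 7 (0.3378 km) are within range.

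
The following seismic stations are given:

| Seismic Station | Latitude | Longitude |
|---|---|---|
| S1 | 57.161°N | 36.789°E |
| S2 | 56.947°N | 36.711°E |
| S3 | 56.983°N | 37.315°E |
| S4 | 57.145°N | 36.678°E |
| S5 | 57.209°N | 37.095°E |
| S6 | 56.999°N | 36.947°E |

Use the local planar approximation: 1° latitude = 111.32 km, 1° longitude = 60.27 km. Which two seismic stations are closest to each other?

Pairwise distances:
S1–S2: 24.282 km
S1–S3: 37.385 km
S1–S4: 6.923 km
S1–S5: 19.201 km
S1–S6: 20.394 km
S2–S3: 36.623 km
S2–S4: 22.131 km
S2–S5: 37.233 km
S2–S6: 15.357 km
S3–S4: 42.417 km
S3–S5: 28.439 km
S3–S6: 22.251 km
S4–S5: 26.123 km
S4–S6: 22.956 km
S5–S6: 25.021 km
Closest pair: S1–S4 at 6.923 km.

S1 and S4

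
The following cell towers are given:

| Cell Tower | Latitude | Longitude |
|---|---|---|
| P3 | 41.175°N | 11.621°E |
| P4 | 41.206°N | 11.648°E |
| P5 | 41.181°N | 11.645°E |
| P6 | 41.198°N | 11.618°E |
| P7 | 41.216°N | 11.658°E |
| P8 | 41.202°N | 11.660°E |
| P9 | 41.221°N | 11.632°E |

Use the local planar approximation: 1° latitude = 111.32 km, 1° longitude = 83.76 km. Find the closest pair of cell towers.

P4 and P8

Pairwise distances:
P3–P4: 4.126 km
P3–P5: 2.118 km
P3–P6: 2.573 km
P3–P7: 5.517 km
P3–P8: 4.439 km
P3–P9: 5.203 km
P4–P5: 2.794 km
P4–P6: 2.666 km
P4–P7: 1.393 km
P4–P8: 1.099 km
P4–P9: 2.141 km
P5–P6: 2.949 km
P5–P7: 4.045 km
P5–P8: 2.654 km
P5–P9: 4.584 km
P6–P7: 3.904 km
P6–P8: 3.546 km
P6–P9: 2.816 km
P7–P8: 1.567 km
P7–P9: 2.248 km
P8–P9: 3.158 km
Closest pair: P4–P8 at 1.099 km.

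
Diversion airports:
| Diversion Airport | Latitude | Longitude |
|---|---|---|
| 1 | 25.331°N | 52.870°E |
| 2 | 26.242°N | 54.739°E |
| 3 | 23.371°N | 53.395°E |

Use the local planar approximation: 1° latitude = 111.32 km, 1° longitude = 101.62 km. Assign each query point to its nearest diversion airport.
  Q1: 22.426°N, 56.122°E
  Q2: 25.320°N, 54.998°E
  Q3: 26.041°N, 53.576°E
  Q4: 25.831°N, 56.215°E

Q1→3; Q2→2; Q3→1; Q4→2

Q1 at 22.426°N, 56.122°E:
  1: 462.371 km
  2: 447.442 km
  3: 296.413 km
  → nearest: 3 (296.413 km)
Q2 at 25.320°N, 54.998°E:
  1: 216.251 km
  2: 105.958 km
  3: 271.308 km
  → nearest: 2 (105.958 km)
Q3 at 26.041°N, 53.576°E:
  1: 106.743 km
  2: 120.284 km
  3: 297.793 km
  → nearest: 1 (106.743 km)
Q4 at 25.831°N, 56.215°E:
  1: 344.446 km
  2: 156.814 km
  3: 396.376 km
  → nearest: 2 (156.814 km)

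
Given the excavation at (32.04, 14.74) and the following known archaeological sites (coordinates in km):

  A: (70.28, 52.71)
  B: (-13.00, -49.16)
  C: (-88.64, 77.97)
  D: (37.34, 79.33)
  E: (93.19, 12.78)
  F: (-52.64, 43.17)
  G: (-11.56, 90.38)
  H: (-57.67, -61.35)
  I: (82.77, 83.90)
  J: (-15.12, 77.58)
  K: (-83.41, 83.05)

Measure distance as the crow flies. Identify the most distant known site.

C

Distances from (32.04, 14.74):
A: √((38.24)² + (37.97)²) = √(1462.2976 + 1441.7209) = 53.89 km
B: √((-45.04)² + (-63.90)²) = √(2028.6016 + 4083.2100) = 78.18 km
C: √((-120.68)² + (63.23)²) = √(14563.6624 + 3998.0329) = 136.24 km
D: √((5.30)² + (64.59)²) = √(28.0900 + 4171.8681) = 64.81 km
E: √((61.15)² + (-1.96)²) = √(3739.3225 + 3.8416) = 61.18 km
F: √((-84.68)² + (28.43)²) = √(7170.7024 + 808.2649) = 89.33 km
G: √((-43.60)² + (75.64)²) = √(1900.9600 + 5721.4096) = 87.31 km
H: √((-89.71)² + (-76.09)²) = √(8047.8841 + 5789.6881) = 117.63 km
I: √((50.73)² + (69.16)²) = √(2573.5329 + 4783.1056) = 85.77 km
J: √((-47.16)² + (62.84)²) = √(2224.0656 + 3948.8656) = 78.57 km
K: √((-115.45)² + (68.31)²) = √(13328.7025 + 4666.2561) = 134.15 km
Maximum: C at 136.24 km.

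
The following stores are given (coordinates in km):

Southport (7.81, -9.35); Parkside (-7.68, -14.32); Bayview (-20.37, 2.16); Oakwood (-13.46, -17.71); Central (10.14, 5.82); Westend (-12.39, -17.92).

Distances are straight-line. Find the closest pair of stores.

Oakwood and Westend

Pairwise distances:
Southport–Parkside: 16.27 km
Southport–Bayview: 30.44 km
Southport–Oakwood: 22.85 km
Southport–Central: 15.35 km
Southport–Westend: 21.94 km
Parkside–Bayview: 20.80 km
Parkside–Oakwood: 6.70 km
Parkside–Central: 26.89 km
Parkside–Westend: 5.93 km
Bayview–Oakwood: 21.04 km
Bayview–Central: 30.73 km
Bayview–Westend: 21.61 km
Oakwood–Central: 33.33 km
Oakwood–Westend: 1.09 km
Central–Westend: 32.73 km
Closest pair: Oakwood–Westend at 1.09 km.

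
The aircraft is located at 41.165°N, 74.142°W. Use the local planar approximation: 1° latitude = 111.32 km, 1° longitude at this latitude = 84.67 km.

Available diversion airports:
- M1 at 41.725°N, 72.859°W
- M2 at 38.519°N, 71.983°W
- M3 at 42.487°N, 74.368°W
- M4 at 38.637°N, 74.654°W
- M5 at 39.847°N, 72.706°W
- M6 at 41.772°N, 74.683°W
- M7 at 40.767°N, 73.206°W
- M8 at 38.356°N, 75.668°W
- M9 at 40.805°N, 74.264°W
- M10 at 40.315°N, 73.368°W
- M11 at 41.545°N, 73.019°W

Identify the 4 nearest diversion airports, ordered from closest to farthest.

M9, M6, M7, M11

Distances from 41.165°N, 74.142°W:
M1: √((0.560·111.32)² + (1.283·84.67)²) = √(3886.17586 + 11800.82669) = 125.248 km
M2: √((-2.646·111.32)² + (2.159·84.67)²) = √(86761.30486 + 33416.76497) = 346.667 km
M3: √((1.322·111.32)² + (-0.226·84.67)²) = √(21657.54900 + 366.16430) = 148.404 km
M4: √((-2.528·111.32)² + (-0.512·84.67)²) = √(79195.50538 + 1879.31267) = 284.736 km
M5: √((-1.318·111.32)² + (1.436·84.67)²) = √(21526.68797 + 14783.18458) = 190.551 km
M6: √((0.607·111.32)² + (-0.541·84.67)²) = √(4565.87248 + 2098.23269) = 81.634 km
M7: √((-0.398·111.32)² + (0.936·84.67)²) = √(1962.96492 + 6280.74002) = 90.795 km
M8: √((-2.809·111.32)² + (-1.526·84.67)²) = √(97779.96416 + 16694.29897) = 338.340 km
M9: √((-0.360·111.32)² + (-0.122·84.67)²) = √(1606.02166 + 106.70353) = 41.385 km
M10: √((-0.850·111.32)² + (0.774·84.67)²) = √(8953.32288 + 4294.78118) = 115.100 km
M11: √((0.380·111.32)² + (1.123·84.67)²) = √(1789.42536 + 9041.04503) = 104.070 km
Sorted: M9 (41.385 km) < M6 (81.634 km) < M7 (90.795 km) < M11 (104.070 km) < M10 (115.100 km) < M1 (125.248 km) < …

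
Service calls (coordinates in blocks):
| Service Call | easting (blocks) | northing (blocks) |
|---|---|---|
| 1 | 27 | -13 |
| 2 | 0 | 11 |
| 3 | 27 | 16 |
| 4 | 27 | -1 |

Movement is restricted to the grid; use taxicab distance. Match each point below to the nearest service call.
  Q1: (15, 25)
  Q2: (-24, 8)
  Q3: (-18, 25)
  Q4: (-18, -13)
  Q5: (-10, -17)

Q1 at (15, 25):
  1: 50 blocks
  2: 29 blocks
  3: 21 blocks
  4: 38 blocks
  → nearest: 3 (21 blocks)
Q2 at (-24, 8):
  1: 72 blocks
  2: 27 blocks
  3: 59 blocks
  4: 60 blocks
  → nearest: 2 (27 blocks)
Q3 at (-18, 25):
  1: 83 blocks
  2: 32 blocks
  3: 54 blocks
  4: 71 blocks
  → nearest: 2 (32 blocks)
Q4 at (-18, -13):
  1: 45 blocks
  2: 42 blocks
  3: 74 blocks
  4: 57 blocks
  → nearest: 2 (42 blocks)
Q5 at (-10, -17):
  1: 41 blocks
  2: 38 blocks
  3: 70 blocks
  4: 53 blocks
  → nearest: 2 (38 blocks)

Q1→3; Q2→2; Q3→2; Q4→2; Q5→2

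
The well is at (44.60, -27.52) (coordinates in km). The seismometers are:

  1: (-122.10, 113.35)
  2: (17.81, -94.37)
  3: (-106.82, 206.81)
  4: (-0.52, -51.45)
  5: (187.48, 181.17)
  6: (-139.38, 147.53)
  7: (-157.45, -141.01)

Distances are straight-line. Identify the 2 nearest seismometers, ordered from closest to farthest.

Distances from (44.60, -27.52):
1: √((-166.70)² + (140.87)²) = √(27788.8900 + 19844.3569) = 218.25 km
2: √((-26.79)² + (-66.85)²) = √(717.7041 + 4468.9225) = 72.02 km
3: √((-151.42)² + (234.33)²) = √(22928.0164 + 54910.5489) = 279.00 km
4: √((-45.12)² + (-23.93)²) = √(2035.8144 + 572.6449) = 51.07 km
5: √((142.88)² + (208.69)²) = √(20414.6944 + 43551.5161) = 252.92 km
6: √((-183.98)² + (175.05)²) = √(33848.6404 + 30642.5025) = 253.95 km
7: √((-202.05)² + (-113.49)²) = √(40824.2025 + 12879.9801) = 231.74 km
Sorted: 4 (51.07 km) < 2 (72.02 km) < 1 (218.25 km) < 7 (231.74 km) < …

4, 2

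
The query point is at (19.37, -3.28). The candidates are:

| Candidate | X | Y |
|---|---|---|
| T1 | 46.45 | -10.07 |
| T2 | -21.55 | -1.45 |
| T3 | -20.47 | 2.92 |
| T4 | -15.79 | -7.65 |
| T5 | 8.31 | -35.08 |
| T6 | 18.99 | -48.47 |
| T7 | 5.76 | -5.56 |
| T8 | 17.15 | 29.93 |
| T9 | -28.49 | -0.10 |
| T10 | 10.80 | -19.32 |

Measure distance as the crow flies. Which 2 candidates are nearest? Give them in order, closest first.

Distances from (19.37, -3.28):
T1: 27.92
T2: 40.96
T3: 40.32
T4: 35.43
T5: 33.67
T6: 45.19
T7: 13.80
T8: 33.28
T9: 47.97
T10: 18.19
Sorted: T7 (13.80) < T10 (18.19) < T1 (27.92) < T8 (33.28) < …

T7, T10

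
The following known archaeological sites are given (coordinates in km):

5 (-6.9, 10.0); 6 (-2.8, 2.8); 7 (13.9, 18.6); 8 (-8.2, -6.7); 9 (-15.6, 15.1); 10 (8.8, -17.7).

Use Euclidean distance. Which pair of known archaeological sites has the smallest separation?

5 and 6

Pairwise distances:
5–6: √((4.1)² + (-7.2)²) = √(16.8100 + 51.8400) = 8.29 km
5–7: √((20.8)² + (8.6)²) = √(432.6400 + 73.9600) = 22.51 km
5–8: √((-1.3)² + (-16.7)²) = √(1.6900 + 278.8900) = 16.75 km
5–9: √((-8.7)² + (5.1)²) = √(75.6900 + 26.0100) = 10.08 km
5–10: √((15.7)² + (-27.7)²) = √(246.4900 + 767.2900) = 31.84 km
6–7: √((16.7)² + (15.8)²) = √(278.8900 + 249.6400) = 22.99 km
6–8: √((-5.4)² + (-9.5)²) = √(29.1600 + 90.2500) = 10.93 km
6–9: √((-12.8)² + (12.3)²) = √(163.8400 + 151.2900) = 17.75 km
6–10: √((11.6)² + (-20.5)²) = √(134.5600 + 420.2500) = 23.55 km
7–8: √((-22.1)² + (-25.3)²) = √(488.4100 + 640.0900) = 33.59 km
7–9: √((-29.5)² + (-3.5)²) = √(870.2500 + 12.2500) = 29.71 km
7–10: √((-5.1)² + (-36.3)²) = √(26.0100 + 1317.6900) = 36.66 km
8–9: √((-7.4)² + (21.8)²) = √(54.7600 + 475.2400) = 23.02 km
8–10: √((17.0)² + (-11.0)²) = √(289.0000 + 121.0000) = 20.25 km
9–10: √((24.4)² + (-32.8)²) = √(595.3600 + 1075.8400) = 40.88 km
Closest pair: 5–6 at 8.29 km.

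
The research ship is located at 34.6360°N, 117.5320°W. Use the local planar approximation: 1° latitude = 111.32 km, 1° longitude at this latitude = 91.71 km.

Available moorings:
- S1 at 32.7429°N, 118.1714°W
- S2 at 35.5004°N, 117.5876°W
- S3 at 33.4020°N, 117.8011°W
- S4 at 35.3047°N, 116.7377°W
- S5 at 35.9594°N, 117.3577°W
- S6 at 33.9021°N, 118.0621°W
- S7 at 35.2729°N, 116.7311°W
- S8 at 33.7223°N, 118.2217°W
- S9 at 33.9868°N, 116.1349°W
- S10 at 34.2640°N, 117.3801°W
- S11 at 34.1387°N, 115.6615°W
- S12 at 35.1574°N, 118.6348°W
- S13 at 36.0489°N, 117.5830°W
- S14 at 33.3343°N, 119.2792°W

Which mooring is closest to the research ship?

Distances from 34.6360°N, 117.5320°W:
S1: √((-1.8931·111.32)² + (-0.6394·91.71)²) = √(44411.302080 + 3438.576183) = 218.7462 km
S2: √((0.8644·111.32)² + (-0.0556·91.71)²) = √(9259.252165 + 26.000576) = 96.3600 km
S3: √((-1.2340·111.32)² + (-0.2691·91.71)²) = √(18870.209192 + 609.060988) = 139.5682 km
S4: √((0.6687·111.32)² + (0.7943·91.71)²) = √(5541.266554 + 5306.430885) = 104.1523 km
S5: √((1.3234·111.32)² + (0.1743·91.71)²) = √(21703.444041 + 255.521919) = 148.1856 km
S6: √((-0.7339·111.32)² + (-0.5301·91.71)²) = √(6674.522028 + 2363.464021) = 95.0683 km
S7: √((0.6369·111.32)² + (0.8009·91.71)²) = √(5026.768594 + 5394.981679) = 102.0870 km
S8: √((-0.9137·111.32)² + (-0.6897·91.71)²) = √(10345.551457 + 4000.864461) = 119.7765 km
S9: √((-0.6492·111.32)² + (1.3971·91.71)²) = √(5222.800267 + 16416.794890) = 147.1040 km
S10: √((-0.3720·111.32)² + (0.1519·91.71)²) = √(1714.874234 + 194.065768) = 43.6914 km
S11: √((-0.4973·111.32)² + (1.8705·91.71)²) = √(3064.667154 + 29427.191262) = 180.2550 km
S12: √((0.5214·111.32)² + (-1.1028·91.71)²) = √(3368.902553 + 10228.852162) = 116.6094 km
S13: √((1.4129·111.32)² + (-0.0510·91.71)²) = √(24738.265464 + 21.876293) = 157.3536 km
S14: √((-1.3017·111.32)² + (-1.7472·91.71)²) = √(20997.529739 + 25675.483400) = 216.0394 km
Minimum: S10 at 43.6914 km.

S10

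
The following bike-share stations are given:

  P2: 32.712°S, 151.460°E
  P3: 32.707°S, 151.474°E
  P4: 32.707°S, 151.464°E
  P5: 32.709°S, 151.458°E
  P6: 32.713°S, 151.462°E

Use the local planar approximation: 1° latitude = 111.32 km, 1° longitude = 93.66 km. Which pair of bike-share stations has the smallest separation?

Pairwise distances:
P2–P6: 0.218 km
P2–P5: 0.383 km
P5–P6: 0.582 km
P4–P5: 0.604 km
P2–P4: 0.671 km
P4–P6: 0.694 km
P3–P4: 0.937 km
P3–P6: 1.307 km
P2–P3: 1.424 km
P3–P5: 1.515 km
Closest pair: P2–P6 at 0.218 km.

P2 and P6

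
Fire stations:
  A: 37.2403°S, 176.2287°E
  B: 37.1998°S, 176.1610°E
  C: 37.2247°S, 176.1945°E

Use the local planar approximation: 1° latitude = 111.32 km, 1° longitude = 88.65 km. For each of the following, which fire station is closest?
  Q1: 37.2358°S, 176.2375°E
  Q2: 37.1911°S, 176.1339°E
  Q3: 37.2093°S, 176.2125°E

Q1 at 37.2358°S, 176.2375°E:
  A: 0.9271 km
  B: 7.8773 km
  C: 4.0072 km
  → nearest: A (0.9271 km)
Q2 at 37.1911°S, 176.1339°E:
  A: 10.0312 km
  B: 2.5903 km
  C: 6.5460 km
  → nearest: B (2.5903 km)
Q3 at 37.2093°S, 176.2125°E:
  A: 3.7378 km
  B: 4.6864 km
  C: 2.3420 km
  → nearest: C (2.3420 km)

Q1→A; Q2→B; Q3→C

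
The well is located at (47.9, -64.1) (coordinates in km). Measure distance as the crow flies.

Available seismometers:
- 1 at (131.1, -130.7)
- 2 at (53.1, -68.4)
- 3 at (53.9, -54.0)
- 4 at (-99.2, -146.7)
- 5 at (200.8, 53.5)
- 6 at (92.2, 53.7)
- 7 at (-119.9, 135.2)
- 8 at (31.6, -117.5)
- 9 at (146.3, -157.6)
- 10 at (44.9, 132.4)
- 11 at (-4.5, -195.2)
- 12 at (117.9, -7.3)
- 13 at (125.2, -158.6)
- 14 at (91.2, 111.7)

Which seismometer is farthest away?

7

Distances from (47.9, -64.1):
1: 106.6 km
2: 6.7 km
3: 11.7 km
4: 168.7 km
5: 192.9 km
6: 125.9 km
7: 260.5 km
8: 55.8 km
9: 135.7 km
10: 196.5 km
11: 141.2 km
12: 90.1 km
13: 122.1 km
14: 181.1 km
Maximum: 7 at 260.5 km.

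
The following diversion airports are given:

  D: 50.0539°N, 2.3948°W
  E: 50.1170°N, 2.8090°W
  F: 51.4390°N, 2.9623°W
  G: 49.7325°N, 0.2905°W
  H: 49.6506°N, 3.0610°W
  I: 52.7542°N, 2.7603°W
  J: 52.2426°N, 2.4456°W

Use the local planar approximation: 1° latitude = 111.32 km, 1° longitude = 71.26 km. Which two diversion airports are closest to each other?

D and E

Pairwise distances:
D–E: 30.3402 km
E–H: 54.9374 km
I–J: 61.2075 km
D–H: 65.3400 km
F–J: 96.7379 km
F–I: 147.1140 km
E–F: 147.5699 km
D–G: 154.1616 km
D–F: 159.4044 km
E–G: 184.5018 km
G–H: 197.6362 km
F–H: 199.2089 km
E–J: 238.0346 km
D–J: 243.6730 km
F–G: 268.9553 km
H–J: 291.8549 km
E–I: 293.5936 km
D–I: 301.7237 km
G–J: 318.8455 km
H–I: 346.1566 km
G–I: 379.6365 km
Closest pair: D–E at 30.3402 km.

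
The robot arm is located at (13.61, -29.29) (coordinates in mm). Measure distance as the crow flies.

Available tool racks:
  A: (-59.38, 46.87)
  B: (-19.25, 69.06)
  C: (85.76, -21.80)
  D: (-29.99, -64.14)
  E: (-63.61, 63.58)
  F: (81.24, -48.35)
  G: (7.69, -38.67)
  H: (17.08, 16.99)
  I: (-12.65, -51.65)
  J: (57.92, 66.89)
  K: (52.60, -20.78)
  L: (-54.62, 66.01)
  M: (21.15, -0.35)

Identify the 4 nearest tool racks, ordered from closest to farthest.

G, M, I, K

Distances from (13.61, -29.29):
A: √((-72.99)² + (76.16)²) = √(5327.5401 + 5800.3456) = 105.49 mm
B: √((-32.86)² + (98.35)²) = √(1079.7796 + 9672.7225) = 103.69 mm
C: √((72.15)² + (7.49)²) = √(5205.6225 + 56.1001) = 72.54 mm
D: √((-43.60)² + (-34.85)²) = √(1900.9600 + 1214.5225) = 55.82 mm
E: √((-77.22)² + (92.87)²) = √(5962.9284 + 8624.8369) = 120.78 mm
F: √((67.63)² + (-19.06)²) = √(4573.8169 + 363.2836) = 70.26 mm
G: √((-5.92)² + (-9.38)²) = √(35.0464 + 87.9844) = 11.09 mm
H: √((3.47)² + (46.28)²) = √(12.0409 + 2141.8384) = 46.41 mm
I: √((-26.26)² + (-22.36)²) = √(689.5876 + 499.9696) = 34.49 mm
J: √((44.31)² + (96.18)²) = √(1963.3761 + 9250.5924) = 105.90 mm
K: √((38.99)² + (8.51)²) = √(1520.2201 + 72.4201) = 39.91 mm
L: √((-68.23)² + (95.30)²) = √(4655.3329 + 9082.0900) = 117.21 mm
M: √((7.54)² + (28.94)²) = √(56.8516 + 837.5236) = 29.91 mm
Sorted: G (11.09 mm) < M (29.91 mm) < I (34.49 mm) < K (39.91 mm) < H (46.41 mm) < D (55.82 mm) < …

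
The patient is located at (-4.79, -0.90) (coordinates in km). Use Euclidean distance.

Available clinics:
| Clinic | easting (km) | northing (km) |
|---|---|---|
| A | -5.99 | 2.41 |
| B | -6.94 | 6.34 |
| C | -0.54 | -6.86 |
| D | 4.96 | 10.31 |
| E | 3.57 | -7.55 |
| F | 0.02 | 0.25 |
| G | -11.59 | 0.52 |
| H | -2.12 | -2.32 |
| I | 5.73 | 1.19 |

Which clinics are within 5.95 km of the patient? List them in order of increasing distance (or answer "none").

H, A, F

Distances from (-4.79, -0.90):
A: 3.52 km
B: 7.55 km
C: 7.32 km
D: 14.86 km
E: 10.68 km
F: 4.95 km
G: 6.95 km
H: 3.02 km
I: 10.73 km
Threshold 5.95 km: H (3.02 km), A (3.52 km), F (4.95 km) are within range.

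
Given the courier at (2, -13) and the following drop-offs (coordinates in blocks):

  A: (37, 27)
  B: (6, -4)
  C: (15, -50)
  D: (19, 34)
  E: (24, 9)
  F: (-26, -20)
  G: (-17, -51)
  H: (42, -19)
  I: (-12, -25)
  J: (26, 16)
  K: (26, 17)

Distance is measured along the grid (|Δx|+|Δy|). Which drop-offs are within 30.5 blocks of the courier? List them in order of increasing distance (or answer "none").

B, I

Distances from (2, -13):
A: 75 blocks
B: 13 blocks
C: 50 blocks
D: 64 blocks
E: 44 blocks
F: 35 blocks
G: 57 blocks
H: 46 blocks
I: 26 blocks
J: 53 blocks
K: 54 blocks
Threshold 30.5 blocks: B (13 blocks), I (26 blocks) are within range.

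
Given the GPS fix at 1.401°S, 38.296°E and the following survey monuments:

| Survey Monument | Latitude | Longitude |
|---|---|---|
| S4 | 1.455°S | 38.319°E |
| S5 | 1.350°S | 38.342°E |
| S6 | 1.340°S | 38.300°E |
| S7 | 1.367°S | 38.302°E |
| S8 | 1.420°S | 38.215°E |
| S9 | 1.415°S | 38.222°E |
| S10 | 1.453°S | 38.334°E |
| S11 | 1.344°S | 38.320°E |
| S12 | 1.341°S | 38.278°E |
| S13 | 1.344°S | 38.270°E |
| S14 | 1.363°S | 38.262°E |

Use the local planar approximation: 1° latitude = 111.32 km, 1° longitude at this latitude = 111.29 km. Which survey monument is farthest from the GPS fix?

S8

Distances from 1.401°S, 38.296°E:
S4: √((-0.054·111.32)² + (0.023·111.29)²) = √(36.13549 + 6.55191) = 6.534 km
S5: √((0.051·111.32)² + (0.046·111.29)²) = √(32.23196 + 26.20764) = 7.645 km
S6: √((0.061·111.32)² + (0.004·111.29)²) = √(46.11116 + 0.19817) = 6.805 km
S7: √((0.034·111.32)² + (0.006·111.29)²) = √(14.32532 + 0.44588) = 3.843 km
S8: √((-0.019·111.32)² + (-0.081·111.29)²) = √(4.47356 + 81.26103) = 9.259 km
S9: √((-0.014·111.32)² + (-0.074·111.29)²) = √(2.42886 + 67.82280) = 8.382 km
S10: √((-0.052·111.32)² + (0.038·111.29)²) = √(33.50835 + 17.88461) = 7.169 km
S11: √((0.057·111.32)² + (0.024·111.29)²) = √(40.26207 + 7.13403) = 6.884 km
S12: √((0.060·111.32)² + (-0.018·111.29)²) = √(44.61171 + 4.01289) = 6.973 km
S13: √((0.057·111.32)² + (-0.026·111.29)²) = √(40.26207 + 8.37257) = 6.974 km
S14: √((0.038·111.32)² + (-0.034·111.29)²) = √(17.89425 + 14.31760) = 5.676 km
Maximum: S8 at 9.259 km.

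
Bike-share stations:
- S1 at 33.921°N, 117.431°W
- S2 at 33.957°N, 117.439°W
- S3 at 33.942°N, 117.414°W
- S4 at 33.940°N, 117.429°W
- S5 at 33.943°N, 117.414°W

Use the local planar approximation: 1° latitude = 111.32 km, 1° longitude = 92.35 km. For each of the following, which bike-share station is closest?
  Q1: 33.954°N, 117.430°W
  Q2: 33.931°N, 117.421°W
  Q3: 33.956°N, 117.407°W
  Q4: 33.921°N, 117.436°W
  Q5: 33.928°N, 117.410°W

Q1 at 33.954°N, 117.430°W:
  S1: √((-0.033·111.32)² + (-0.001·92.35)²) = √(13.49504 + 0.00853) = 3.675 km
  S2: √((0.003·111.32)² + (-0.009·92.35)²) = √(0.11153 + 0.69081) = 0.896 km
  S3: √((-0.012·111.32)² + (0.016·92.35)²) = √(1.78447 + 2.18330) = 1.992 km
  S4: √((-0.014·111.32)² + (0.001·92.35)²) = √(2.42886 + 0.00853) = 1.561 km
  S5: √((-0.011·111.32)² + (0.016·92.35)²) = √(1.49945 + 2.18330) = 1.919 km
  → nearest: S2 (0.896 km)
Q2 at 33.931°N, 117.421°W:
  S1: √((-0.010·111.32)² + (-0.010·92.35)²) = √(1.23921 + 0.85285) = 1.446 km
  S2: √((0.026·111.32)² + (-0.018·92.35)²) = √(8.37709 + 2.76324) = 3.338 km
  S3: √((0.011·111.32)² + (0.007·92.35)²) = √(1.49945 + 0.41790) = 1.385 km
  S4: √((0.009·111.32)² + (-0.008·92.35)²) = √(1.00376 + 0.54583) = 1.245 km
  S5: √((0.012·111.32)² + (0.007·92.35)²) = √(1.78447 + 0.41790) = 1.484 km
  → nearest: S4 (1.245 km)
Q3 at 33.956°N, 117.407°W:
  S1: √((-0.035·111.32)² + (-0.024·92.35)²) = √(15.18037 + 4.91243) = 4.482 km
  S2: √((0.001·111.32)² + (-0.032·92.35)²) = √(0.01239 + 8.73321) = 2.957 km
  S3: √((-0.014·111.32)² + (-0.007·92.35)²) = √(2.42886 + 0.41790) = 1.687 km
  S4: √((-0.016·111.32)² + (-0.022·92.35)²) = √(3.17239 + 4.12780) = 2.702 km
  S5: √((-0.013·111.32)² + (-0.007·92.35)²) = √(2.09427 + 0.41790) = 1.585 km
  → nearest: S5 (1.585 km)
Q4 at 33.921°N, 117.436°W:
  S1: √((0.000·111.32)² + (0.005·92.35)²) = √(0.00000 + 0.21321) = 0.462 km
  S2: √((0.036·111.32)² + (-0.003·92.35)²) = √(16.06022 + 0.07676) = 4.017 km
  S3: √((0.021·111.32)² + (0.022·92.35)²) = √(5.46493 + 4.12780) = 3.097 km
  S4: √((0.019·111.32)² + (0.007·92.35)²) = √(4.47356 + 0.41790) = 2.212 km
  S5: √((0.022·111.32)² + (0.022·92.35)²) = √(5.99780 + 4.12780) = 3.182 km
  → nearest: S1 (0.462 km)
Q5 at 33.928°N, 117.410°W:
  S1: √((-0.007·111.32)² + (-0.021·92.35)²) = √(0.60721 + 3.76108) = 2.090 km
  S2: √((0.029·111.32)² + (-0.029·92.35)²) = √(10.42179 + 7.17249) = 4.195 km
  S3: √((0.014·111.32)² + (-0.004·92.35)²) = √(2.42886 + 0.13646) = 1.602 km
  S4: √((0.012·111.32)² + (-0.019·92.35)²) = √(1.78447 + 3.07880) = 2.205 km
  S5: √((0.015·111.32)² + (-0.004·92.35)²) = √(2.78823 + 0.13646) = 1.710 km
  → nearest: S3 (1.602 km)

Q1→S2; Q2→S4; Q3→S5; Q4→S1; Q5→S3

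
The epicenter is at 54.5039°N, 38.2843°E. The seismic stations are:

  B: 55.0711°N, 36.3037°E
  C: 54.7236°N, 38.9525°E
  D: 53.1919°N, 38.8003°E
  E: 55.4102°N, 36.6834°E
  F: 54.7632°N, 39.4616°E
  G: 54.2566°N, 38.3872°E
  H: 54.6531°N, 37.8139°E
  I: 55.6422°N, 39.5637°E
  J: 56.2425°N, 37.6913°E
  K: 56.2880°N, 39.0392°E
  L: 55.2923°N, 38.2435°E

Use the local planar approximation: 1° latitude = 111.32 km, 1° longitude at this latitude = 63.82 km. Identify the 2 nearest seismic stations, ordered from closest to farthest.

Distances from 54.5039°N, 38.2843°E:
B: √((0.5672·111.32)² + (-1.9806·63.82)²) = √(3986.748502 + 15977.438301) = 141.2947 km
C: √((0.2197·111.32)² + (0.6682·63.82)²) = √(598.145045 + 1818.555427) = 49.1599 km
D: √((-1.3120·111.32)² + (0.5160·63.82)²) = √(21331.139967 + 1084.458664) = 149.7184 km
E: √((0.9063·111.32)² + (-1.6009·63.82)²) = √(10178.654083 + 10438.594061) = 143.5871 km
F: √((0.2593·111.32)² + (1.1773·63.82)²) = √(833.204159 + 5645.311202) = 80.4892 km
G: √((-0.2473·111.32)² + (0.1029·63.82)²) = √(757.869846 + 43.126513) = 28.3019 km
H: √((0.1492·111.32)² + (-0.4704·63.82)²) = √(275.857021 + 901.256118) = 34.3091 km
I: √((1.1383·111.32)² + (1.2794·63.82)²) = √(16056.832132 + 6666.936098) = 150.7440 km
J: √((1.7386·111.32)² + (-0.5930·63.82)²) = √(37458.100101 + 1432.263704) = 197.2064 km
K: √((1.7841·111.32)² + (0.7549·63.82)²) = √(39444.348003 + 2321.092512) = 204.3659 km
L: √((0.7884·111.32)² + (-0.0408·63.82)²) = √(7702.640460 + 6.780066) = 87.8033 km
Sorted: G (28.3019 km) < H (34.3091 km) < C (49.1599 km) < F (80.4892 km) < …

G, H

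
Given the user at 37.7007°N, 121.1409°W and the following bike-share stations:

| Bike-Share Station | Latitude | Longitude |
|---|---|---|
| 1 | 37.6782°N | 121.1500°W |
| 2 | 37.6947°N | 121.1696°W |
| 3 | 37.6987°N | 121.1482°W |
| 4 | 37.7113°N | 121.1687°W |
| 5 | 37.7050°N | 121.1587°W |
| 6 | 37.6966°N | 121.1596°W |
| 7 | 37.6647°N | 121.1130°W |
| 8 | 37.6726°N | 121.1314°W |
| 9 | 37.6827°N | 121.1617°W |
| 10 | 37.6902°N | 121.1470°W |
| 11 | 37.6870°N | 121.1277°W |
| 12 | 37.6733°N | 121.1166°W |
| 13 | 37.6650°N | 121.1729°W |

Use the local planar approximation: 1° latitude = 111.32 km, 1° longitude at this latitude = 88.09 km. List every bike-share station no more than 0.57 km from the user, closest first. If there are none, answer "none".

none

Distances from 37.7007°N, 121.1409°W:
1: 2.6299 km
2: 2.6149 km
3: 0.6805 km
4: 2.7184 km
5: 1.6394 km
6: 1.7093 km
7: 4.7011 km
8: 3.2381 km
9: 2.7152 km
10: 1.2865 km
11: 1.9178 km
12: 3.7263 km
13: 4.8723 km
Threshold 0.57 km: none within range.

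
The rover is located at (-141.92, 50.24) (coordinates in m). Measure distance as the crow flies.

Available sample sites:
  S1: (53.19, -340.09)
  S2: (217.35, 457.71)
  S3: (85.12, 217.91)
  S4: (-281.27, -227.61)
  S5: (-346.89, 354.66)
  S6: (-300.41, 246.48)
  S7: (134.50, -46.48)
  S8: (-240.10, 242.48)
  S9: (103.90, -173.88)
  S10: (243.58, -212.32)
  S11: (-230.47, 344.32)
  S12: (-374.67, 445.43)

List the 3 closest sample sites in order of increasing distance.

Distances from (-141.92, 50.24):
S1: √((195.11)² + (-390.33)²) = √(38067.9121 + 152357.5089) = 436.38 m
S2: √((359.27)² + (407.47)²) = √(129074.9329 + 166031.8009) = 543.24 m
S3: √((227.04)² + (167.67)²) = √(51547.1616 + 28113.2289) = 282.24 m
S4: √((-139.35)² + (-277.85)²) = √(19418.4225 + 77200.6225) = 310.84 m
S5: √((-204.97)² + (304.42)²) = √(42012.7009 + 92671.5364) = 366.99 m
S6: √((-158.49)² + (196.24)²) = √(25119.0801 + 38510.1376) = 252.25 m
S7: √((276.42)² + (-96.72)²) = √(76408.0164 + 9354.7584) = 292.85 m
S8: √((-98.18)² + (192.24)²) = √(9639.3124 + 36956.2176) = 215.86 m
S9: √((245.82)² + (-224.12)²) = √(60427.4724 + 50229.7744) = 332.65 m
S10: √((385.50)² + (-262.56)²) = √(148610.2500 + 68937.7536) = 466.42 m
S11: √((-88.55)² + (294.08)²) = √(7841.1025 + 86483.0464) = 307.12 m
S12: √((-232.75)² + (395.19)²) = √(54172.5625 + 156175.1361) = 458.64 m
Sorted: S8 (215.86 m) < S6 (252.25 m) < S3 (282.24 m) < S7 (292.85 m) < S11 (307.12 m) < …

S8, S6, S3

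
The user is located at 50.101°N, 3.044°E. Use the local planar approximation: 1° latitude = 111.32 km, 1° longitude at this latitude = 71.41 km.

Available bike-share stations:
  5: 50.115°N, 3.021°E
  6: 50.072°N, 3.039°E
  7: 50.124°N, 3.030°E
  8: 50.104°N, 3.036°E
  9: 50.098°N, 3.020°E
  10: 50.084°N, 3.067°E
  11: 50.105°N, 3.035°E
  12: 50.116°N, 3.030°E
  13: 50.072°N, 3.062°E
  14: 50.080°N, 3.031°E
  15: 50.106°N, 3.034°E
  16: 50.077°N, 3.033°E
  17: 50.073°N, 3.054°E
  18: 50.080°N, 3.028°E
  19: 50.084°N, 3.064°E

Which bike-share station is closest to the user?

8

Distances from 50.101°N, 3.044°E:
5: 2.264 km
6: 3.248 km
7: 2.749 km
8: 0.662 km
9: 1.746 km
10: 2.506 km
11: 0.782 km
12: 1.946 km
13: 3.475 km
14: 2.515 km
15: 0.905 km
16: 2.785 km
17: 3.198 km
18: 2.602 km
19: 2.371 km
Minimum: 8 at 0.662 km.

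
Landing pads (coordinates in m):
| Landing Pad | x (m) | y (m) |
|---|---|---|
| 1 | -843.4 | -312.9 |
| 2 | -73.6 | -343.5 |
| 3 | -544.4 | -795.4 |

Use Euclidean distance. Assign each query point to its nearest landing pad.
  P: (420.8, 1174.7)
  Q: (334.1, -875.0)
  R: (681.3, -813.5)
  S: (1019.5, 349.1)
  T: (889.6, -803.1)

P at (420.8, 1174.7):
  1: 1952.2 m
  2: 1596.7 m
  3: 2193.8 m
  → nearest: 2 (1596.7 m)
Q at (334.1, -875.0):
  1: 1304.8 m
  2: 669.9 m
  3: 882.1 m
  → nearest: 2 (669.9 m)
R at (681.3, -813.5):
  1: 1604.8 m
  2: 889.3 m
  3: 1225.8 m
  → nearest: 2 (889.3 m)
S at (1019.5, 349.1):
  1: 1977.0 m
  2: 1294.0 m
  3: 1938.0 m
  → nearest: 2 (1294.0 m)
T at (889.6, -803.1):
  1: 1801.0 m
  2: 1067.2 m
  3: 1434.0 m
  → nearest: 2 (1067.2 m)

P→2; Q→2; R→2; S→2; T→2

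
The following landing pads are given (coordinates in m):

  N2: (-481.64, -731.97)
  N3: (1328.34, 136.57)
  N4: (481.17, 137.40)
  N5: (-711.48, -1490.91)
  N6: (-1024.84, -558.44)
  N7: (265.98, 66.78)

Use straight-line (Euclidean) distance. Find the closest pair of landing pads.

Pairwise distances:
N2–N3: √((1809.98)² + (868.54)²) = √(3276027.6004 + 754361.7316) = 2007.58 m
N2–N4: √((962.81)² + (869.37)²) = √(927003.0961 + 755804.1969) = 1297.23 m
N2–N5: √((-229.84)² + (-758.94)²) = √(52826.4256 + 575989.9236) = 792.98 m
N2–N6: √((-543.20)² + (173.53)²) = √(295066.2400 + 30112.6609) = 570.24 m
N2–N7: √((747.62)² + (798.75)²) = √(558935.6644 + 638001.5625) = 1094.05 m
N3–N4: √((-847.17)² + (0.83)²) = √(717697.0089 + 0.6889) = 847.17 m
N3–N5: √((-2039.82)² + (-1627.48)²) = √(4160865.6324 + 2648691.1504) = 2609.51 m
N3–N6: √((-2353.18)² + (-695.01)²) = √(5537456.1124 + 483038.9001) = 2453.67 m
N3–N7: √((-1062.36)² + (-69.79)²) = √(1128608.7696 + 4870.6441) = 1064.65 m
N4–N5: √((-1192.65)² + (-1628.31)²) = √(1422414.0225 + 2651393.4561) = 2018.37 m
N4–N6: √((-1506.01)² + (-695.84)²) = √(2268066.1201 + 484193.3056) = 1658.99 m
N4–N7: √((-215.19)² + (-70.62)²) = √(46306.7361 + 4987.1844) = 226.48 m
N5–N6: √((-313.36)² + (932.47)²) = √(98194.4896 + 869500.3009) = 983.71 m
N5–N7: √((977.46)² + (1557.69)²) = √(955428.0516 + 2426398.1361) = 1838.97 m
N6–N7: √((1290.82)² + (625.22)²) = √(1666216.2724 + 390900.0484) = 1434.27 m
Closest pair: N4–N7 at 226.48 m.

N4 and N7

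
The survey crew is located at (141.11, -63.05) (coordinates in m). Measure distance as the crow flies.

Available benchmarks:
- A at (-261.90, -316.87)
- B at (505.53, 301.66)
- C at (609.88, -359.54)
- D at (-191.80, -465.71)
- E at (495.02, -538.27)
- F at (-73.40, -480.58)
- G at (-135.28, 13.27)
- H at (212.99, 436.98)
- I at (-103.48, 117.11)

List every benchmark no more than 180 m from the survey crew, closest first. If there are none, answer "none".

Distances from (141.11, -63.05):
A: 476.28 m
B: 515.57 m
C: 554.66 m
D: 522.46 m
E: 592.53 m
F: 469.41 m
G: 286.73 m
H: 505.17 m
I: 303.78 m
Threshold 180 m: none within range.

none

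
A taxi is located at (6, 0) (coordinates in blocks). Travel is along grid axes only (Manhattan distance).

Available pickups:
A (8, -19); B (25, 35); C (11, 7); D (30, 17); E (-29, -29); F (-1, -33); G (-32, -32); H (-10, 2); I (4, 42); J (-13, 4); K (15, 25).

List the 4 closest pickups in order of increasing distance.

Distances from (6, 0):
A: |2| + |-19| = 2 + 19 = 21 blocks
B: |19| + |35| = 19 + 35 = 54 blocks
C: |5| + |7| = 5 + 7 = 12 blocks
D: |24| + |17| = 24 + 17 = 41 blocks
E: |-35| + |-29| = 35 + 29 = 64 blocks
F: |-7| + |-33| = 7 + 33 = 40 blocks
G: |-38| + |-32| = 38 + 32 = 70 blocks
H: |-16| + |2| = 16 + 2 = 18 blocks
I: |-2| + |42| = 2 + 42 = 44 blocks
J: |-19| + |4| = 19 + 4 = 23 blocks
K: |9| + |25| = 9 + 25 = 34 blocks
Sorted: C (12 blocks) < H (18 blocks) < A (21 blocks) < J (23 blocks) < K (34 blocks) < F (40 blocks) < …

C, H, A, J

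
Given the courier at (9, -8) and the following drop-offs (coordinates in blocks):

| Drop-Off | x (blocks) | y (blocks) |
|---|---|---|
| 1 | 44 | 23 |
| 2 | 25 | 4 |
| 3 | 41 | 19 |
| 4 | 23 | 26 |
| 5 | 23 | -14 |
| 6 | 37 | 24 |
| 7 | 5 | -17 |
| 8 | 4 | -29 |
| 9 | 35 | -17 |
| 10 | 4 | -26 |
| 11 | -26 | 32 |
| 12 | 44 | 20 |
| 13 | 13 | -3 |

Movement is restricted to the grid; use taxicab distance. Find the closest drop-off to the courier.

Distances from (9, -8):
1: 66 blocks
2: 28 blocks
3: 59 blocks
4: 48 blocks
5: 20 blocks
6: 60 blocks
7: 13 blocks
8: 26 blocks
9: 35 blocks
10: 23 blocks
11: 75 blocks
12: 63 blocks
13: 9 blocks
Minimum: 13 at 9 blocks.

13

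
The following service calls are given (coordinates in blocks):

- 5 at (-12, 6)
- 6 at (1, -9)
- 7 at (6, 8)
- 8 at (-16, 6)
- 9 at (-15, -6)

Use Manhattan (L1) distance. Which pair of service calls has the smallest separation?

5 and 8

Pairwise distances:
5–6: 28 blocks
5–7: 20 blocks
5–8: 4 blocks
5–9: 15 blocks
6–7: 22 blocks
6–8: 32 blocks
6–9: 19 blocks
7–8: 24 blocks
7–9: 35 blocks
8–9: 13 blocks
Closest pair: 5–8 at 4 blocks.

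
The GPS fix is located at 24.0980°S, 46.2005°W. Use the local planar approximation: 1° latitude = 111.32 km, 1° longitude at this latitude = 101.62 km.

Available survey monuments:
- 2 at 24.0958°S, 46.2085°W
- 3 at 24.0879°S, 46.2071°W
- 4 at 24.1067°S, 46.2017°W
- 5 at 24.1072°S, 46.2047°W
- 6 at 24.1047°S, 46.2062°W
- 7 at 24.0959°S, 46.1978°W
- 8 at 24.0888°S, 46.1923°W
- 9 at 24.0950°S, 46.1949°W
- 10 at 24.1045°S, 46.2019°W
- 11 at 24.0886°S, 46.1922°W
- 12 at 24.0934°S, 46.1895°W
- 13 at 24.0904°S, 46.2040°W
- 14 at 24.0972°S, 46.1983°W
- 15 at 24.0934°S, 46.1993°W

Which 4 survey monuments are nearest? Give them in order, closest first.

Distances from 24.0980°S, 46.2005°W:
2: √((0.0022·111.32)² + (-0.0080·101.62)²) = √(0.059978 + 0.660904) = 0.8490 km
3: √((0.0101·111.32)² + (-0.0066·101.62)²) = √(1.264122 + 0.449828) = 1.3092 km
4: √((-0.0087·111.32)² + (-0.0012·101.62)²) = √(0.937961 + 0.014870) = 0.9761 km
5: √((-0.0092·111.32)² + (-0.0042·101.62)²) = √(1.048871 + 0.182162) = 1.1095 km
6: √((-0.0067·111.32)² + (-0.0057·101.62)²) = √(0.556283 + 0.335512) = 0.9443 km
7: √((0.0021·111.32)² + (0.0027·101.62)²) = √(0.054649 + 0.075281) = 0.3605 km
8: √((0.0092·111.32)² + (0.0082·101.62)²) = √(1.048871 + 0.694362) = 1.3203 km
9: √((0.0030·111.32)² + (0.0056·101.62)²) = √(0.111529 + 0.323843) = 0.6598 km
10: √((-0.0065·111.32)² + (-0.0014·101.62)²) = √(0.523568 + 0.020240) = 0.7374 km
11: √((0.0094·111.32)² + (0.0083·101.62)²) = √(1.094970 + 0.711401) = 1.3440 km
12: √((0.0046·111.32)² + (0.0110·101.62)²) = √(0.262218 + 1.249522) = 1.2295 km
13: √((0.0076·111.32)² + (-0.0035·101.62)²) = √(0.715770 + 0.126501) = 0.9178 km
14: √((0.0008·111.32)² + (0.0022·101.62)²) = √(0.007931 + 0.049981) = 0.2406 km
15: √((0.0046·111.32)² + (0.0012·101.62)²) = √(0.262218 + 0.014870) = 0.5264 km
Sorted: 14 (0.2406 km) < 7 (0.3605 km) < 15 (0.5264 km) < 9 (0.6598 km) < 10 (0.7374 km) < 2 (0.8490 km) < …

14, 7, 15, 9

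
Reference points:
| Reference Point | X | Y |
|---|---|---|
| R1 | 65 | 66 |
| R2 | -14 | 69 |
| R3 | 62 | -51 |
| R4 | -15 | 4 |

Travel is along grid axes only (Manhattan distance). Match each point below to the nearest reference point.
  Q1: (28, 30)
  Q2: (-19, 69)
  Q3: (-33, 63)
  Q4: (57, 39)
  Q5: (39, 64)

Q1→R4; Q2→R2; Q3→R2; Q4→R1; Q5→R1

Q1 at (28, 30):
  R1: |37| + |36| = 37 + 36 = 73
  R2: |-42| + |39| = 42 + 39 = 81
  R3: |34| + |-81| = 34 + 81 = 115
  R4: |-43| + |-26| = 43 + 26 = 69
  → nearest: R4 (69)
Q2 at (-19, 69):
  R1: |84| + |-3| = 84 + 3 = 87
  R2: |5| + |0| = 5 + 0 = 5
  R3: |81| + |-120| = 81 + 120 = 201
  R4: |4| + |-65| = 4 + 65 = 69
  → nearest: R2 (5)
Q3 at (-33, 63):
  R1: |98| + |3| = 98 + 3 = 101
  R2: |19| + |6| = 19 + 6 = 25
  R3: |95| + |-114| = 95 + 114 = 209
  R4: |18| + |-59| = 18 + 59 = 77
  → nearest: R2 (25)
Q4 at (57, 39):
  R1: |8| + |27| = 8 + 27 = 35
  R2: |-71| + |30| = 71 + 30 = 101
  R3: |5| + |-90| = 5 + 90 = 95
  R4: |-72| + |-35| = 72 + 35 = 107
  → nearest: R1 (35)
Q5 at (39, 64):
  R1: |26| + |2| = 26 + 2 = 28
  R2: |-53| + |5| = 53 + 5 = 58
  R3: |23| + |-115| = 23 + 115 = 138
  R4: |-54| + |-60| = 54 + 60 = 114
  → nearest: R1 (28)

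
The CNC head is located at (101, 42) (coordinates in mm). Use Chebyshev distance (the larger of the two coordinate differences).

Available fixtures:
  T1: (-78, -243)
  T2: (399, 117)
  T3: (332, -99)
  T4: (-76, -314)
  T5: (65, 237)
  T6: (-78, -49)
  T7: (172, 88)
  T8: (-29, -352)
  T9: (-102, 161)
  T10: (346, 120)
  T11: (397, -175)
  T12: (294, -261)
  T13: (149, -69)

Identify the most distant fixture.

T8

Distances from (101, 42):
T1: max(|-179|, |-285|) = 285 mm
T2: max(|298|, |75|) = 298 mm
T3: max(|231|, |-141|) = 231 mm
T4: max(|-177|, |-356|) = 356 mm
T5: max(|-36|, |195|) = 195 mm
T6: max(|-179|, |-91|) = 179 mm
T7: max(|71|, |46|) = 71 mm
T8: max(|-130|, |-394|) = 394 mm
T9: max(|-203|, |119|) = 203 mm
T10: max(|245|, |78|) = 245 mm
T11: max(|296|, |-217|) = 296 mm
T12: max(|193|, |-303|) = 303 mm
T13: max(|48|, |-111|) = 111 mm
Maximum: T8 at 394 mm.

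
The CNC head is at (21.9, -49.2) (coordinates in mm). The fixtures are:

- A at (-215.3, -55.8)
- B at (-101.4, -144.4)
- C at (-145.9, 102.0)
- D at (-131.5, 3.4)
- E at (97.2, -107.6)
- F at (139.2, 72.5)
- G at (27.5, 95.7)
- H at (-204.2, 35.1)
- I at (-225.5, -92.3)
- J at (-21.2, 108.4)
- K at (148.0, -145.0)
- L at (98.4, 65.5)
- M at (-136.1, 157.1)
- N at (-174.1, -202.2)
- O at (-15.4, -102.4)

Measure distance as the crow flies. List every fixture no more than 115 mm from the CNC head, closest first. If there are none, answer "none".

Distances from (21.9, -49.2):
A: √((-237.2)² + (-6.6)²) = √(56263.840 + 43.560) = 237.3 mm
B: √((-123.3)² + (-95.2)²) = √(15202.890 + 9063.040) = 155.8 mm
C: √((-167.8)² + (151.2)²) = √(28156.840 + 22861.440) = 225.9 mm
D: √((-153.4)² + (52.6)²) = √(23531.560 + 2766.760) = 162.2 mm
E: √((75.3)² + (-58.4)²) = √(5670.090 + 3410.560) = 95.3 mm
F: √((117.3)² + (121.7)²) = √(13759.290 + 14810.890) = 169.0 mm
G: √((5.6)² + (144.9)²) = √(31.360 + 20996.010) = 145.0 mm
H: √((-226.1)² + (84.3)²) = √(51121.210 + 7106.490) = 241.3 mm
I: √((-247.4)² + (-43.1)²) = √(61206.760 + 1857.610) = 251.1 mm
J: √((-43.1)² + (157.6)²) = √(1857.610 + 24837.760) = 163.4 mm
K: √((126.1)² + (-95.8)²) = √(15901.210 + 9177.640) = 158.4 mm
L: √((76.5)² + (114.7)²) = √(5852.250 + 13156.090) = 137.9 mm
M: √((-158.0)² + (206.3)²) = √(24964.000 + 42559.690) = 259.9 mm
N: √((-196.0)² + (-153.0)²) = √(38416.000 + 23409.000) = 248.6 mm
O: √((-37.3)² + (-53.2)²) = √(1391.290 + 2830.240) = 65.0 mm
Threshold 115 mm: O (65.0 mm), E (95.3 mm) are within range.

O, E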